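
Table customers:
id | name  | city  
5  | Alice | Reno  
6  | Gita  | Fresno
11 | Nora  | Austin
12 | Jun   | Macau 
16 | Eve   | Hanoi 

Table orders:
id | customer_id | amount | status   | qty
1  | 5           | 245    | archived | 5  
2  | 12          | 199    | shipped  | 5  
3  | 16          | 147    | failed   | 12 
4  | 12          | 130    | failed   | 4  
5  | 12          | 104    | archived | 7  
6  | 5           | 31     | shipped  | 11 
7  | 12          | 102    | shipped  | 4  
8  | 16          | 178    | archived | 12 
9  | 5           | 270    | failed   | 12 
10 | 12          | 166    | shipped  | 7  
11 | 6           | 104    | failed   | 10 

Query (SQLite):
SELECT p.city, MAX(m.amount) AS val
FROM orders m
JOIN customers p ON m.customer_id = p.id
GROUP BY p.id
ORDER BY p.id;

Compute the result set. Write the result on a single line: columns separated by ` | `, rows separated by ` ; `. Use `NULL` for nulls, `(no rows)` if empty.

Reno | 270 ; Fresno | 104 ; Macau | 199 ; Hanoi | 178

Join each orders row to its customers via customer_id.
Group joined rows by customers.id; compute MAX(m.amount) per group.
  5: ids {1, 6, 9} → MAX(m.amount)=270
  6: ids {11} → MAX(m.amount)=104
  12: ids {2, 4, 5, 7, 10} → MAX(m.amount)=199
  16: ids {3, 8} → MAX(m.amount)=178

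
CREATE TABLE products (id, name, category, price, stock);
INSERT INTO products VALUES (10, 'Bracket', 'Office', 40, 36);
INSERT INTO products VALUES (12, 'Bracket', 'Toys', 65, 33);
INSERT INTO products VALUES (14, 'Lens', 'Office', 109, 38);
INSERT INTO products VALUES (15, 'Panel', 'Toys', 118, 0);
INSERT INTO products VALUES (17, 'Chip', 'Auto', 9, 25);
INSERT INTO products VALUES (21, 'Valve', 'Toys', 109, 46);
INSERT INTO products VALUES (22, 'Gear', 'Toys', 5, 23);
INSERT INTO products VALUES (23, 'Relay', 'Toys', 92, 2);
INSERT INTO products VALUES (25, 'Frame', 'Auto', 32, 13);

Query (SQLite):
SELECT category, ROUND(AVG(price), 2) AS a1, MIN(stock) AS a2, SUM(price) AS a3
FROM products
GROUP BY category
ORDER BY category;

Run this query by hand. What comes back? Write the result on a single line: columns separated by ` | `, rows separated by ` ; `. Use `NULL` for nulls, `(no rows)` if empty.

Group products by category.
Per group compute: ROUND(AVG(price), 2), MIN(stock), SUM(price).
  Auto: ids {17, 25} → ROUND(AVG(price), 2)=20.5, MIN(stock)=13, SUM(price)=41
  Office: ids {10, 14} → ROUND(AVG(price), 2)=74.5, MIN(stock)=36, SUM(price)=149
  Toys: ids {12, 15, 21, 22, 23} → ROUND(AVG(price), 2)=77.8, MIN(stock)=0, SUM(price)=389

Auto | 20.5 | 13 | 41 ; Office | 74.5 | 36 | 149 ; Toys | 77.8 | 0 | 389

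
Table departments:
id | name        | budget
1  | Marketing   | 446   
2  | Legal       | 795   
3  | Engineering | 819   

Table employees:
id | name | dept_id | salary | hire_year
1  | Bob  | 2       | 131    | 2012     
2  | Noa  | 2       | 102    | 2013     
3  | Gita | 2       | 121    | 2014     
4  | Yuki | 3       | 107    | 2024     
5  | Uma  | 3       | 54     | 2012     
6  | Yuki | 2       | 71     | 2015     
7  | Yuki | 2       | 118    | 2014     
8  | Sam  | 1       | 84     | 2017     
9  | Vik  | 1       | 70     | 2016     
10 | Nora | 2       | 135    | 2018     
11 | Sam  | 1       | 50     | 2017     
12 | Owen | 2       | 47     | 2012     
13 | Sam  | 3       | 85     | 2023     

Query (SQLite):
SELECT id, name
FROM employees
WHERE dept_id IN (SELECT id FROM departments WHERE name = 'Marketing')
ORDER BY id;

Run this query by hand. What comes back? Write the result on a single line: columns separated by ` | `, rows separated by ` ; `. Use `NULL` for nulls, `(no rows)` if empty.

8 | Sam ; 9 | Vik ; 11 | Sam

Inner query: departments.id where name = 'Marketing'.
Outer: keep employees rows whose dept_id is in that set.
Inner query → {1}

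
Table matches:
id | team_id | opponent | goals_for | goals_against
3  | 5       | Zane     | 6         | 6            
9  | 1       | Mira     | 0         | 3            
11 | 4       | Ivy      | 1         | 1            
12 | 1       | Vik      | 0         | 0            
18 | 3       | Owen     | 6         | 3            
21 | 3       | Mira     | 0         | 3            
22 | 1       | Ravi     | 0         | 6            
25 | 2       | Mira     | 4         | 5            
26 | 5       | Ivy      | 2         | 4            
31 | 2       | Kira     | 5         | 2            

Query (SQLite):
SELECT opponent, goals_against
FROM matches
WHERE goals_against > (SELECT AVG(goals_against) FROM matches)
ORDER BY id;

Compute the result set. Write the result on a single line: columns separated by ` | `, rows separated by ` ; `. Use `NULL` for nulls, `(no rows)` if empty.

Zane | 6 ; Ravi | 6 ; Mira | 5 ; Ivy | 4

Scalar subquery: AVG(goals_against) over all matches rows = 3.3.
Keep rows where goals_against > that value.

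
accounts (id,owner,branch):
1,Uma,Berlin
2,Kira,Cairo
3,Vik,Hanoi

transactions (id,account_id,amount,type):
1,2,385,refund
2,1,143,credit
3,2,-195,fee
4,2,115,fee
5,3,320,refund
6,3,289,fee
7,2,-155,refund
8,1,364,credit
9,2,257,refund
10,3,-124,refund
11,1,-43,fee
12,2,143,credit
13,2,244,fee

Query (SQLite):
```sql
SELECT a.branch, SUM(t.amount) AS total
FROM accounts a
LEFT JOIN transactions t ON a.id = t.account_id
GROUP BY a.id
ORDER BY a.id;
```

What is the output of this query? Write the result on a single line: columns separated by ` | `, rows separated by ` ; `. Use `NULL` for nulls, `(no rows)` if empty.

Berlin | 464 ; Cairo | 794 ; Hanoi | 485

LEFT JOIN keeps every accounts row; unmatched ones get NULL for transactions columns.
Group by accounts.id and compute SUM(t.amount). SUM over an all-NULL group is NULL.
  1: ids {2, 8, 11} → SUM(t.amount)=464
  2: ids {1, 3, 4, 7, 9, 12, 13} → SUM(t.amount)=794
  3: ids {5, 6, 10} → SUM(t.amount)=485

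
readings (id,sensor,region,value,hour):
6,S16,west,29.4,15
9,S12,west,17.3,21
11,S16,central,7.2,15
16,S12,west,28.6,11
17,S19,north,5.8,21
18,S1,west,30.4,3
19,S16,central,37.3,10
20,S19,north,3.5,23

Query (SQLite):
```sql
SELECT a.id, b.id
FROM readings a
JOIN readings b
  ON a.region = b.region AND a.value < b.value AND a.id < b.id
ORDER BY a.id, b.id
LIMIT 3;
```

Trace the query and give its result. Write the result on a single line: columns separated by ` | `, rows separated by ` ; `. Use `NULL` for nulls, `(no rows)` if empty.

6 | 18 ; 9 | 16 ; 9 | 18

Pairs (a,b) with same region, a.value < b.value, a.id < b.id.
region groups: central:{11,19} north:{17,20} west:{6,9,16,18}
Ordered by (a.id, b.id); first 3.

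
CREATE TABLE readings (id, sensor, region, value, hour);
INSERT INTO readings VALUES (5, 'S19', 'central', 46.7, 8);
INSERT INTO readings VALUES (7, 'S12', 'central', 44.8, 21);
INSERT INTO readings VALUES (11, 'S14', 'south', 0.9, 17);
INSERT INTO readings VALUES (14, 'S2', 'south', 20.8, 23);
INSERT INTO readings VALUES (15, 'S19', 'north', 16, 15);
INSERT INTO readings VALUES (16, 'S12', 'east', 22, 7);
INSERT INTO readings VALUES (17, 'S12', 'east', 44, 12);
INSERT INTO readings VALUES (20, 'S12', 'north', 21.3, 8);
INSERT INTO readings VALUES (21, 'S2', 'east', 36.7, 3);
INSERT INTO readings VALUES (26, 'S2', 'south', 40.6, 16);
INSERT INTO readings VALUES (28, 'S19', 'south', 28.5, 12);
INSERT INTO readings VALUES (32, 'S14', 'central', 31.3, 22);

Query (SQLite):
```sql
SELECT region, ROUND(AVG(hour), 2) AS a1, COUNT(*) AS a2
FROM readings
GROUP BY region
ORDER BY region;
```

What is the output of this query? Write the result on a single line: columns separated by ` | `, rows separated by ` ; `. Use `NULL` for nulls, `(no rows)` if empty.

central | 17 | 3 ; east | 7.33 | 3 ; north | 11.5 | 2 ; south | 17 | 4

Group readings by region.
Per group compute: ROUND(AVG(hour), 2), COUNT(*).
  central: ids {5, 7, 32} → ROUND(AVG(hour), 2)=17, COUNT(*)=3
  east: ids {16, 17, 21} → ROUND(AVG(hour), 2)=7.33, COUNT(*)=3
  north: ids {15, 20} → ROUND(AVG(hour), 2)=11.5, COUNT(*)=2
  south: ids {11, 14, 26, 28} → ROUND(AVG(hour), 2)=17, COUNT(*)=4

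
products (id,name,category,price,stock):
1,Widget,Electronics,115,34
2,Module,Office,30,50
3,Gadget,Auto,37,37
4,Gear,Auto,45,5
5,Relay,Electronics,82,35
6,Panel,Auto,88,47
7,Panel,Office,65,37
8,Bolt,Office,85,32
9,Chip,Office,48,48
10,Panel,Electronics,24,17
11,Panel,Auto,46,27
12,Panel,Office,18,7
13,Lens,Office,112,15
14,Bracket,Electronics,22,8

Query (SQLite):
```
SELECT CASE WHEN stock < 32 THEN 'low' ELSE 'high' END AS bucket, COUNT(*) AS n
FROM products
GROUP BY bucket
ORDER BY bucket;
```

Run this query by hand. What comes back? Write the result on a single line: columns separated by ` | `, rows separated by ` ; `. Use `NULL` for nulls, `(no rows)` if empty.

high | 8 ; low | 6

Bucket rows by stock < 32 → 'low' else 'high'; count each bucket.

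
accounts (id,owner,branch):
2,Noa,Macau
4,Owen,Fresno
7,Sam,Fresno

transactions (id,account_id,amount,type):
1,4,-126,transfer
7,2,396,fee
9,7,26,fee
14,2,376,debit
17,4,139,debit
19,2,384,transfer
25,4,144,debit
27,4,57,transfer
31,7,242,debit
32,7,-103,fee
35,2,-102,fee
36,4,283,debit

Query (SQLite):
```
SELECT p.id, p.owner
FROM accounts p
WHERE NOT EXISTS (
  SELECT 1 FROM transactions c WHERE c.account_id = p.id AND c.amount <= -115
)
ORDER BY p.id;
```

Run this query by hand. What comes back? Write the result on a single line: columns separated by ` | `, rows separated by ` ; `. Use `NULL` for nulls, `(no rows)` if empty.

2 | Noa ; 7 | Sam

For each accounts row, check whether any transactions with matching account_id has amount <= -115.
Keep rows where that is false.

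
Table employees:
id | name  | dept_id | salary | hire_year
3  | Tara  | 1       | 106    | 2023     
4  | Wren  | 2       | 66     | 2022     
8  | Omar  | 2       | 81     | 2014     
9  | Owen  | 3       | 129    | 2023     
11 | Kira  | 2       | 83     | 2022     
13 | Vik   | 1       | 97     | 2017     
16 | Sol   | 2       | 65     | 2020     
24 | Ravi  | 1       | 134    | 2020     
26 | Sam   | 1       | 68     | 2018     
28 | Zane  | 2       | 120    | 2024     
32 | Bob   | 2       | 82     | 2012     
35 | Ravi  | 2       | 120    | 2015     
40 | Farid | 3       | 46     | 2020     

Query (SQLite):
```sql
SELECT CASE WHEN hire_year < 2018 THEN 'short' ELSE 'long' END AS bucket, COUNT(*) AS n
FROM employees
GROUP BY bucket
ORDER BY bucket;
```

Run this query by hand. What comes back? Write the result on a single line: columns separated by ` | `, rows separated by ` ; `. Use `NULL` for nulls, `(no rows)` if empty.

long | 9 ; short | 4

Bucket rows by hire_year < 2018 → 'short' else 'long'; count each bucket.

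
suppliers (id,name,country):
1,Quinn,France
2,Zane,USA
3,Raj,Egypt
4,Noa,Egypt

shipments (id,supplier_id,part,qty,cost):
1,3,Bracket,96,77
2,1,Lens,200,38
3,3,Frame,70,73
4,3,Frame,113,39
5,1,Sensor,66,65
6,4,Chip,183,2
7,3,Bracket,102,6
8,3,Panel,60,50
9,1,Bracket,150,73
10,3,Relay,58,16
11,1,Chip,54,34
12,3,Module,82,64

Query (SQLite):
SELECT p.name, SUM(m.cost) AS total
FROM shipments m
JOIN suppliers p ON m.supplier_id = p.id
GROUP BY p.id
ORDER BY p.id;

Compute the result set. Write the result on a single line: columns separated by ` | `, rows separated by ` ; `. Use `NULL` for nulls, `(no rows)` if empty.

Quinn | 210 ; Raj | 325 ; Noa | 2

Join each shipments row to its suppliers via supplier_id.
Group joined rows by suppliers.id; compute SUM(m.cost) per group.
  1: ids {2, 5, 9, 11} → SUM(m.cost)=210
  3: ids {1, 3, 4, 7, 8, 10, 12} → SUM(m.cost)=325
  4: ids {6} → SUM(m.cost)=2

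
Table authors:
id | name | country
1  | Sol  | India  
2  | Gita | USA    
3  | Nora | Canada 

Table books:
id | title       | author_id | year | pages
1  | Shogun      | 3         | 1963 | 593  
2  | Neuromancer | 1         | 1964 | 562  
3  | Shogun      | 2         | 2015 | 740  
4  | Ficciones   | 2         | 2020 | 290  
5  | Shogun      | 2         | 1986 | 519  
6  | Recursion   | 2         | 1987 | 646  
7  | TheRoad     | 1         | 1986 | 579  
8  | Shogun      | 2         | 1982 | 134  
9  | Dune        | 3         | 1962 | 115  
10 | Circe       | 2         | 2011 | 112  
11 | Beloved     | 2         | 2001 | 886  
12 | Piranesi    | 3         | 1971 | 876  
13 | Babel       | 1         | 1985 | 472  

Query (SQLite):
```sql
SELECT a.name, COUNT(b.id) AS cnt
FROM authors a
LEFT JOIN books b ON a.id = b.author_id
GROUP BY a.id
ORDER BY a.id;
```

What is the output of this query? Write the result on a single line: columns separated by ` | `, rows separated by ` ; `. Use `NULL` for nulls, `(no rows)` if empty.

Sol | 3 ; Gita | 7 ; Nora | 3

LEFT JOIN keeps every authors row; unmatched ones get NULL for books columns.
Group by authors.id and compute COUNT(b.id). COUNT(col) of an all-NULL group is 0.
  1: ids {2, 7, 13} → COUNT(b.id)=3
  2: ids {3, 4, 5, 6, 8, 10, 11} → COUNT(b.id)=7
  3: ids {1, 9, 12} → COUNT(b.id)=3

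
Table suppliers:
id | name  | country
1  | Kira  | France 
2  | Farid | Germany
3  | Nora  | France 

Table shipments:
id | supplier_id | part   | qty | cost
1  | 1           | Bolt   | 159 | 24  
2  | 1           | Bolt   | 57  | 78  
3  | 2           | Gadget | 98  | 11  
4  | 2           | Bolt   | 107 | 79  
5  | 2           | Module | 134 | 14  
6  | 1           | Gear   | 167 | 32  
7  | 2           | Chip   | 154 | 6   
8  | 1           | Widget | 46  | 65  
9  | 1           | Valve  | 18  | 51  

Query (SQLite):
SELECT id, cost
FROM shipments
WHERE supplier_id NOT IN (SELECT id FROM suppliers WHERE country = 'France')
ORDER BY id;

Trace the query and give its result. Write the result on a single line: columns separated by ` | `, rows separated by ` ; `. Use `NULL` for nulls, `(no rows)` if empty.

Inner query: suppliers.id where country = 'France'.
Outer: keep shipments rows whose supplier_id is not in that set.
Inner query → {1, 3}

3 | 11 ; 4 | 79 ; 5 | 14 ; 7 | 6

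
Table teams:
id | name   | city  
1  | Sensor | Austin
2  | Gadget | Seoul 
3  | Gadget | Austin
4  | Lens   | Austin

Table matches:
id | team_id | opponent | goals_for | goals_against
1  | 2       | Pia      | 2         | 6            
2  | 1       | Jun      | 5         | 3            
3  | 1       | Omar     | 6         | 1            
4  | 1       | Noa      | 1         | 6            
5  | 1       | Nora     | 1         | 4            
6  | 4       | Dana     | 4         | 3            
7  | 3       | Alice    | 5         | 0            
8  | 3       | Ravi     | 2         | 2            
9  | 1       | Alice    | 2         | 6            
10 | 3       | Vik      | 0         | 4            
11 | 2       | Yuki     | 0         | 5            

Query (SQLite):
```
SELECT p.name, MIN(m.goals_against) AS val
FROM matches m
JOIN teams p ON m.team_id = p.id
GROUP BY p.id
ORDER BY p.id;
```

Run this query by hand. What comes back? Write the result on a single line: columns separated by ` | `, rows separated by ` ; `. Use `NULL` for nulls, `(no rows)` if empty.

Sensor | 1 ; Gadget | 5 ; Gadget | 0 ; Lens | 3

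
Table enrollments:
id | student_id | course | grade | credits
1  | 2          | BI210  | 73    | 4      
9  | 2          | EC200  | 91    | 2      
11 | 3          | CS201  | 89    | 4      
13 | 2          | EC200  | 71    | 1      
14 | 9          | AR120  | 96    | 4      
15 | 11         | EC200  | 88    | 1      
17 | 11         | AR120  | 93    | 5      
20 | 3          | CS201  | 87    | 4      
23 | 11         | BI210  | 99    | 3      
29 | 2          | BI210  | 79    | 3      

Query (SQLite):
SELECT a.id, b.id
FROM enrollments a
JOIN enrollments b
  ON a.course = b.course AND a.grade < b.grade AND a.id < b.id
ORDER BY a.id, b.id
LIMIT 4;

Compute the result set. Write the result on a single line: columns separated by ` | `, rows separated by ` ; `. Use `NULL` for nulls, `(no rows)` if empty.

1 | 23 ; 1 | 29 ; 13 | 15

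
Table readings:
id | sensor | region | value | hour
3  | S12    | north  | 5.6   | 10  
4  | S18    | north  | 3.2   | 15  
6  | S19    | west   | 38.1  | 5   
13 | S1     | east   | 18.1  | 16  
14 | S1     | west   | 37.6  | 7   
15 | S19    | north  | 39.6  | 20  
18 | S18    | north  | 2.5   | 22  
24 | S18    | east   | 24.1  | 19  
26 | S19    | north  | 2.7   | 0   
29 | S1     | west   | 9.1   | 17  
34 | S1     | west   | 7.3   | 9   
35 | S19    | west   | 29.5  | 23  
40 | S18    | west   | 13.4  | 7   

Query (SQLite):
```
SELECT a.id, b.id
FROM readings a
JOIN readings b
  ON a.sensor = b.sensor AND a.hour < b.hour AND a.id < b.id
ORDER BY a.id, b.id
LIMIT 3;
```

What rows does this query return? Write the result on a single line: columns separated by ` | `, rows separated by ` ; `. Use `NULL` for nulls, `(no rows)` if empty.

4 | 18 ; 4 | 24 ; 6 | 15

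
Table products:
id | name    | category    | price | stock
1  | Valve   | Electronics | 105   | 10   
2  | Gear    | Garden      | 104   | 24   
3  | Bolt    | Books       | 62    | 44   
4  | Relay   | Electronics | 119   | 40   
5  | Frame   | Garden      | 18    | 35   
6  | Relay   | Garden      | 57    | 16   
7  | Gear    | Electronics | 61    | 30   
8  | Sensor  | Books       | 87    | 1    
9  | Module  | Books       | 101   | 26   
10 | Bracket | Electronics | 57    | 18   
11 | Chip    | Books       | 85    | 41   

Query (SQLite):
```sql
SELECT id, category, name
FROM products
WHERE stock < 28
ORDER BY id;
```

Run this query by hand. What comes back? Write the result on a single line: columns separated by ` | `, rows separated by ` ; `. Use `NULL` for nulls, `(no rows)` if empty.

1 | Electronics | Valve ; 2 | Garden | Gear ; 6 | Garden | Relay ; 8 | Books | Sensor ; 9 | Books | Module ; 10 | Electronics | Bracket

stock < 28: ids {1, 2, 6, 8, 9, 10}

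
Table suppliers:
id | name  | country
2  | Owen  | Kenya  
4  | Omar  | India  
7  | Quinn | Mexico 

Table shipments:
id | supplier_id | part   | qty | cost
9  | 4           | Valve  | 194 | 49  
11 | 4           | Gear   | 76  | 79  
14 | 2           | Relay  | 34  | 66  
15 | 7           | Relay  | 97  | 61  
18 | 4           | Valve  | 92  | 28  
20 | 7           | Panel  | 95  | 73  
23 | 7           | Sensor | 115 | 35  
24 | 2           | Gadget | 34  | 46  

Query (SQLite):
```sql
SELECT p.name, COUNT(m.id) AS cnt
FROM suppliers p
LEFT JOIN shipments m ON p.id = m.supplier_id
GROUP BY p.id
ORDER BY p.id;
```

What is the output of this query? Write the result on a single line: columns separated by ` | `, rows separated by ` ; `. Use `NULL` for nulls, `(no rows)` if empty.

Owen | 2 ; Omar | 3 ; Quinn | 3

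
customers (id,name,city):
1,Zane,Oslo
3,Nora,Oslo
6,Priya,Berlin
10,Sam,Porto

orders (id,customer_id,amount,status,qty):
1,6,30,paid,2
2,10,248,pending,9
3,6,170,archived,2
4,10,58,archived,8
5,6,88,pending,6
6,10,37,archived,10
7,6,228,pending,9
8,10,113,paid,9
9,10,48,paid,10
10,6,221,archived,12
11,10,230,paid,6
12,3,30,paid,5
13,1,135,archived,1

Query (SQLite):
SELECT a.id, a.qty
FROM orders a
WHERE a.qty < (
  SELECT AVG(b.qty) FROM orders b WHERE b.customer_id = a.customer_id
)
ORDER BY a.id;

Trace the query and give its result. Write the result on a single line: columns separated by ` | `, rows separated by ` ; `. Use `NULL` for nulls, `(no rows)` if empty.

1 | 2 ; 3 | 2 ; 4 | 8 ; 5 | 6 ; 11 | 6

For each orders row a, compute AVG(qty) over rows sharing a.customer_id.
Keep row a if a.qty < that per-group AVG.
  customer_id=1: AVG(qty) = 1.0
  customer_id=3: AVG(qty) = 5.0
  customer_id=6: AVG(qty) = 6.2
  customer_id=10: AVG(qty) = 8.666667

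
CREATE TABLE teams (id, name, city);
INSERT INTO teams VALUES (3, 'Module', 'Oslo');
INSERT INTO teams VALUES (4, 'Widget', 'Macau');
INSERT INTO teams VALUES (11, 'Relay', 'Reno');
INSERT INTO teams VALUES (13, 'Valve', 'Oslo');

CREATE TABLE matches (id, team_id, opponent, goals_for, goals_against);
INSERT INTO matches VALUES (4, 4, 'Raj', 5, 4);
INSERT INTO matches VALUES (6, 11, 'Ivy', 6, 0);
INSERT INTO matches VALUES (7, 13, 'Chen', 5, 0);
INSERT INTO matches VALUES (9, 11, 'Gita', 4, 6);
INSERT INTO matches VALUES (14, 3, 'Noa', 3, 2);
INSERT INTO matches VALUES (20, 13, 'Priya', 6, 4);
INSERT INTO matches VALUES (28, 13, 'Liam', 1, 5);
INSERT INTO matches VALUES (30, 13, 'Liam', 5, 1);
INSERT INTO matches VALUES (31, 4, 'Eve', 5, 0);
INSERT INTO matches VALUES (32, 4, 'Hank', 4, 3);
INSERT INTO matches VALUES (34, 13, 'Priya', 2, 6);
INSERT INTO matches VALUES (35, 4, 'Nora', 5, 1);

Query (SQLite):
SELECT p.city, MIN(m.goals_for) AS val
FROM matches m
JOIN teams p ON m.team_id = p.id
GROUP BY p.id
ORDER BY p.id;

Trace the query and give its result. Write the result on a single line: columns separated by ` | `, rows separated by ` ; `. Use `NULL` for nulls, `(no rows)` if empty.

Oslo | 3 ; Macau | 4 ; Reno | 4 ; Oslo | 1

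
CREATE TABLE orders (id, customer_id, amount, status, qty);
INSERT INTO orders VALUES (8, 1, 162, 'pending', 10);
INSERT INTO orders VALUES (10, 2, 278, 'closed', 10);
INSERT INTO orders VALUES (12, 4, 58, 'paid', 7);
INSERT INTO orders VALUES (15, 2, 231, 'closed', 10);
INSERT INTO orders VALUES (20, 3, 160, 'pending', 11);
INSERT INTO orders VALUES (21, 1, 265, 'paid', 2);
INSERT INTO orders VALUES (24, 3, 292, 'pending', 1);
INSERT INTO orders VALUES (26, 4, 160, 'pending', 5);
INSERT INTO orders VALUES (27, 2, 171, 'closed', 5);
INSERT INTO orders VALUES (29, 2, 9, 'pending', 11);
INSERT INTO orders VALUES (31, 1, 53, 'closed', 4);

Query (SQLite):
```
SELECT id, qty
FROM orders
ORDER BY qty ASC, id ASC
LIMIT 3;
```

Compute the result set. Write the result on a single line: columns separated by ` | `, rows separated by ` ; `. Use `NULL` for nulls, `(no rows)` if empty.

24 | 1 ; 21 | 2 ; 31 | 4

Sort by qty asc, tiebreak id asc: (1, id=24), (2, id=21), (4, id=31), (5, id=26), (5, id=27), (7, id=12) …. Take first 3.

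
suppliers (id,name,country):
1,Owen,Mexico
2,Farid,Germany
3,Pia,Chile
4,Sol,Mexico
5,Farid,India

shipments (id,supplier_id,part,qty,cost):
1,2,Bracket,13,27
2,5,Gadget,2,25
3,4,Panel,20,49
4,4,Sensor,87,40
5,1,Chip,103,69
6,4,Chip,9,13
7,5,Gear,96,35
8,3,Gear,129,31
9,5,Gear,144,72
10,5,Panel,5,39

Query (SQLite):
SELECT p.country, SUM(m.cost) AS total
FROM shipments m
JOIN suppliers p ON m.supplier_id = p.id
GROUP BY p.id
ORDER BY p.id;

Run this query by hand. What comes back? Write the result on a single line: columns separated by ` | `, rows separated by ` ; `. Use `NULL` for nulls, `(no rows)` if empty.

Mexico | 69 ; Germany | 27 ; Chile | 31 ; Mexico | 102 ; India | 171

Join each shipments row to its suppliers via supplier_id.
Group joined rows by suppliers.id; compute SUM(m.cost) per group.
  1: ids {5} → SUM(m.cost)=69
  2: ids {1} → SUM(m.cost)=27
  3: ids {8} → SUM(m.cost)=31
  4: ids {3, 4, 6} → SUM(m.cost)=102
  5: ids {2, 7, 9, 10} → SUM(m.cost)=171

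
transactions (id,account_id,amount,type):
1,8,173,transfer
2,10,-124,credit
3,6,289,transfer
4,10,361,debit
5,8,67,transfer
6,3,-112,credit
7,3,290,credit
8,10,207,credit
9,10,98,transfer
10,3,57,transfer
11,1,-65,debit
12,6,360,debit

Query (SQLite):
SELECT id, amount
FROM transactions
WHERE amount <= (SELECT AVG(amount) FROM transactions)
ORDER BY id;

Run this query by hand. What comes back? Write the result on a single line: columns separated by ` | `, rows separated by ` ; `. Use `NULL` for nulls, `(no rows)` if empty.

Scalar subquery: AVG(amount) over all transactions rows = 133.416667 (≈; comparison uses full precision).
Keep rows where amount <= that value.

2 | -124 ; 5 | 67 ; 6 | -112 ; 9 | 98 ; 10 | 57 ; 11 | -65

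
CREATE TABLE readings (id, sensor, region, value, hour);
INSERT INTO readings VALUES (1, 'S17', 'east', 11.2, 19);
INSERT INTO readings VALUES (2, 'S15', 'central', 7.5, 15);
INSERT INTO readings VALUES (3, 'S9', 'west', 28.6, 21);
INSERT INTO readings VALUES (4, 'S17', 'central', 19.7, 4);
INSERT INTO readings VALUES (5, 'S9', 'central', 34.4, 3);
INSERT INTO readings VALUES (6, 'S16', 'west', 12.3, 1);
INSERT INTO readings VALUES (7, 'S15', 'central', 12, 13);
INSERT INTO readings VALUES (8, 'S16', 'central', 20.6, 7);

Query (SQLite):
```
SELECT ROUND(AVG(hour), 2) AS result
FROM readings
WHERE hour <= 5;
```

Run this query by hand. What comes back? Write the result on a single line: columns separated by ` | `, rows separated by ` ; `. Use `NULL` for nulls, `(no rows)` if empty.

Rows where hour <= 5 → hour values: [4, 3, 1].
AVG = 8 / 3 (rounded to 2 dp).

2.67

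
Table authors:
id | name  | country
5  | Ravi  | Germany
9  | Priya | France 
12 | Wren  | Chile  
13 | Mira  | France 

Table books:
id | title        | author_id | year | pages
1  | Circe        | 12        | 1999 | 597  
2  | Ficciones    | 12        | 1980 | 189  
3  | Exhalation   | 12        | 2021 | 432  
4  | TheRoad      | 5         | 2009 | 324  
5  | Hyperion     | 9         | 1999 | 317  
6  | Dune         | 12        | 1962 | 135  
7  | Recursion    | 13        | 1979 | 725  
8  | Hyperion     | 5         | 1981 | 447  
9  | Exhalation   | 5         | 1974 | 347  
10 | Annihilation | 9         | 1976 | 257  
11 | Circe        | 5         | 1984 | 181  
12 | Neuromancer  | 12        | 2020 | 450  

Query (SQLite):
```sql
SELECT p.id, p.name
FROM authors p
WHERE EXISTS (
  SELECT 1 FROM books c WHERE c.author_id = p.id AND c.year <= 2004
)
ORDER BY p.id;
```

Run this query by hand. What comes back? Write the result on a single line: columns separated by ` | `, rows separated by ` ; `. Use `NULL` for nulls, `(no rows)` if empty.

For each authors row, check whether any books with matching author_id has year <= 2004.
Keep rows where that is true.

5 | Ravi ; 9 | Priya ; 12 | Wren ; 13 | Mira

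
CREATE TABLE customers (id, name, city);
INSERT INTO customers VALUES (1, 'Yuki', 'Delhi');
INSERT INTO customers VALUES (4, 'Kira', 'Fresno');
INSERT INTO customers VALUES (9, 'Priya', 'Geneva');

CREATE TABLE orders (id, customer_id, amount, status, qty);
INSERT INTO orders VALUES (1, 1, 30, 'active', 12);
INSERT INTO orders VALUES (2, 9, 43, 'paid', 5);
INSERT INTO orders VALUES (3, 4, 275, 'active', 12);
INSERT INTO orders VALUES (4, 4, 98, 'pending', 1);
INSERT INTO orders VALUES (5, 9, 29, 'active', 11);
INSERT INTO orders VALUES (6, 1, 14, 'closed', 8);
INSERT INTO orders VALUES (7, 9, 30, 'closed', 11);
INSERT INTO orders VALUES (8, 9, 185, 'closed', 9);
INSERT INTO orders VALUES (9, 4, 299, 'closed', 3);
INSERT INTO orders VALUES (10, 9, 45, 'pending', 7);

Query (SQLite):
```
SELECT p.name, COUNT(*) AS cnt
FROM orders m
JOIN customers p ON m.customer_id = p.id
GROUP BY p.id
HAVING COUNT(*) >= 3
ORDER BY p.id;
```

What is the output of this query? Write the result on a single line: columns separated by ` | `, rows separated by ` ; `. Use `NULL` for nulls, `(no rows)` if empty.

Kira | 3 ; Priya | 5

Join each orders row to its customers via customer_id.
Group joined rows by customers.id; compute COUNT(*) per group.
HAVING: keep groups with count ≥ 3.
  1: ids {1, 6} → COUNT(*)=2
  4: ids {3, 4, 9} → COUNT(*)=3
  9: ids {2, 5, 7, 8, 10} → COUNT(*)=5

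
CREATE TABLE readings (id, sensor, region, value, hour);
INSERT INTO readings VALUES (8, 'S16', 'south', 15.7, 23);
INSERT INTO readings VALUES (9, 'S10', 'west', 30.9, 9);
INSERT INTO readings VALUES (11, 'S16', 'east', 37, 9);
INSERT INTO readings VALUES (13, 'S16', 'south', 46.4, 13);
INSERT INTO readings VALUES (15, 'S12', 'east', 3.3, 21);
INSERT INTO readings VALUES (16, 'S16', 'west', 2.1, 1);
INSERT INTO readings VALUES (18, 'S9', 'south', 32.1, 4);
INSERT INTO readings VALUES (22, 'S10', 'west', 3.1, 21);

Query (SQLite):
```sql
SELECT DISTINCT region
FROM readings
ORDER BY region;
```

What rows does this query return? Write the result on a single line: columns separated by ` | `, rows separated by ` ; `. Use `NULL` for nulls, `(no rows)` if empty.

Collect distinct region values from readings.

east ; south ; west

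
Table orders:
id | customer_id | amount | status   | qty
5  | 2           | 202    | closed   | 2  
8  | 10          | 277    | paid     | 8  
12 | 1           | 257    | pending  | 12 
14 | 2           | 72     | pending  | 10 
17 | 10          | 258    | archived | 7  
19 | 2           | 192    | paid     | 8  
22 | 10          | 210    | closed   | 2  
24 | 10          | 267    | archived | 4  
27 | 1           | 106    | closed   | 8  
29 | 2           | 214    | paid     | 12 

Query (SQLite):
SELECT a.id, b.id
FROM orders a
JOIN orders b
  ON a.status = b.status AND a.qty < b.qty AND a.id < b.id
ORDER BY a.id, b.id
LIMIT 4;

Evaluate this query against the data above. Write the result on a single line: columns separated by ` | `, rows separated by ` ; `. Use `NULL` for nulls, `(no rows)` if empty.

Pairs (a,b) with same status, a.qty < b.qty, a.id < b.id.
status groups: archived:{17,24} closed:{5,22,27} paid:{8,19,29} pending:{12,14}
Ordered by (a.id, b.id); first 4.

5 | 27 ; 8 | 29 ; 19 | 29 ; 22 | 27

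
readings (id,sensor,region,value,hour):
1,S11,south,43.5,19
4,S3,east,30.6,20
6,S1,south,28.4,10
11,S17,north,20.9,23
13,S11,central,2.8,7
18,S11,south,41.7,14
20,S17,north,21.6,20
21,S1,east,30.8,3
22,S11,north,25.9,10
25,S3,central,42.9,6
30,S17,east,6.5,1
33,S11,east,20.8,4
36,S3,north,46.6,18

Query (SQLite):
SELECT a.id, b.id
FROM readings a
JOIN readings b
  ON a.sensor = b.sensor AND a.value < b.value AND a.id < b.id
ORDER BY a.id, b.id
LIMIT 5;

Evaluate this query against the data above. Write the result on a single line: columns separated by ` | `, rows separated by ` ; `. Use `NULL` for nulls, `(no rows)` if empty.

Pairs (a,b) with same sensor, a.value < b.value, a.id < b.id.
sensor groups: S1:{6,21} S11:{1,13,18,22,33} S17:{11,20,30} S3:{4,25,36}
Ordered by (a.id, b.id); first 5.

4 | 25 ; 4 | 36 ; 6 | 21 ; 11 | 20 ; 13 | 18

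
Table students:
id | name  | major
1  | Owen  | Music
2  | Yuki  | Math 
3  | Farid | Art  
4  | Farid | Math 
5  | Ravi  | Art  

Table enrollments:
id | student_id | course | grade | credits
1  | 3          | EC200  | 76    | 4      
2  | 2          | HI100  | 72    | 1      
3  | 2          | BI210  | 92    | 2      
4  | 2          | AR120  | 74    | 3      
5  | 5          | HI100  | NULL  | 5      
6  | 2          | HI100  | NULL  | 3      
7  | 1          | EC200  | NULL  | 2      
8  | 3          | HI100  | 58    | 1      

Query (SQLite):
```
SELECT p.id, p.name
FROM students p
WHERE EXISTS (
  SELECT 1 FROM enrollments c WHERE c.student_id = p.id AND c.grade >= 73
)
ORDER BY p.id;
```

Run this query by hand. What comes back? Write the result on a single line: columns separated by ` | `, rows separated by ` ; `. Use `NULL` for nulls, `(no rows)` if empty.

2 | Yuki ; 3 | Farid

For each students row, check whether any enrollments with matching student_id has grade >= 73.
Keep rows where that is true.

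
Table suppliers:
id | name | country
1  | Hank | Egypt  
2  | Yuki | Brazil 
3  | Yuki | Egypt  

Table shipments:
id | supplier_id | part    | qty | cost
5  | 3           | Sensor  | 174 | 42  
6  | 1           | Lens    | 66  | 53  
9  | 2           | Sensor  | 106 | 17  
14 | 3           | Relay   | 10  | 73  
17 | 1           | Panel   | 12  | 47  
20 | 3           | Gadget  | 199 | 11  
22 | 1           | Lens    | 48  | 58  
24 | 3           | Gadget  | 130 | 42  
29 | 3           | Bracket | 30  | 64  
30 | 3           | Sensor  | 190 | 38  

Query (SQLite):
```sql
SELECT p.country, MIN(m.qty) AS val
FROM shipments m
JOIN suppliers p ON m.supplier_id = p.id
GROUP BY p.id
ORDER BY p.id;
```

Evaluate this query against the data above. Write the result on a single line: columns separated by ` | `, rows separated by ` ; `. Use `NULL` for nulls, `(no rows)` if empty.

Join each shipments row to its suppliers via supplier_id.
Group joined rows by suppliers.id; compute MIN(m.qty) per group.
  1: ids {6, 17, 22} → MIN(m.qty)=12
  2: ids {9} → MIN(m.qty)=106
  3: ids {5, 14, 20, 24, 29, 30} → MIN(m.qty)=10

Egypt | 12 ; Brazil | 106 ; Egypt | 10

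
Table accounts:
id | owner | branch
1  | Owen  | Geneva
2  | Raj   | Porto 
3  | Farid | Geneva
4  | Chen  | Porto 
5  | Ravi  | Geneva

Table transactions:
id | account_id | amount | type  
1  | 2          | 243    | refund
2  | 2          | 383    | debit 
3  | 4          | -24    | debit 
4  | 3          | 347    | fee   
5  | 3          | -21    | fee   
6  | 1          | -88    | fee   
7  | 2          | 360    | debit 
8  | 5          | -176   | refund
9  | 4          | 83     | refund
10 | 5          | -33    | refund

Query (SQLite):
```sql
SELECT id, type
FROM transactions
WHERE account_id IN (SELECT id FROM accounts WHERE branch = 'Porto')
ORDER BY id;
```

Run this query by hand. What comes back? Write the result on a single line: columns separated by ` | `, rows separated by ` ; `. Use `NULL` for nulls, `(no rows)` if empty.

1 | refund ; 2 | debit ; 3 | debit ; 7 | debit ; 9 | refund

Inner query: accounts.id where branch = 'Porto'.
Outer: keep transactions rows whose account_id is in that set.
Inner query → {2, 4}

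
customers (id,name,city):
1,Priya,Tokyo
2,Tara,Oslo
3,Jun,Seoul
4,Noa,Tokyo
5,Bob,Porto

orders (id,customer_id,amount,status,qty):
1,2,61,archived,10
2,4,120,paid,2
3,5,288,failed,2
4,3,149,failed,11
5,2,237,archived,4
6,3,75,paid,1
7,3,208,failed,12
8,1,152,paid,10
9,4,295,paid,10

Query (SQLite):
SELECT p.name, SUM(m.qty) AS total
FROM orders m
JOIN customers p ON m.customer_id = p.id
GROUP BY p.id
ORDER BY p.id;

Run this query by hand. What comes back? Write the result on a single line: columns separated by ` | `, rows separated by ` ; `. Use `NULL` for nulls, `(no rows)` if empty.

Join each orders row to its customers via customer_id.
Group joined rows by customers.id; compute SUM(m.qty) per group.
  1: ids {8} → SUM(m.qty)=10
  2: ids {1, 5} → SUM(m.qty)=14
  3: ids {4, 6, 7} → SUM(m.qty)=24
  4: ids {2, 9} → SUM(m.qty)=12
  5: ids {3} → SUM(m.qty)=2

Priya | 10 ; Tara | 14 ; Jun | 24 ; Noa | 12 ; Bob | 2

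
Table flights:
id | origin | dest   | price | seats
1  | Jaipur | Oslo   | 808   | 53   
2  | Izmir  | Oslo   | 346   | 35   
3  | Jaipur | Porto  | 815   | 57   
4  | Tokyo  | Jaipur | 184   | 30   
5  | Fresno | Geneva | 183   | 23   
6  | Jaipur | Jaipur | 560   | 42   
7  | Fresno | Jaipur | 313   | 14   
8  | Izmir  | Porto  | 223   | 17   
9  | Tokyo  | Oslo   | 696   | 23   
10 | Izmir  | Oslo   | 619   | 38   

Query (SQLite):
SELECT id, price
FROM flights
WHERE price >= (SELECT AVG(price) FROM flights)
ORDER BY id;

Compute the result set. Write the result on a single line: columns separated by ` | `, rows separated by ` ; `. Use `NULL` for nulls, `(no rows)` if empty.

1 | 808 ; 3 | 815 ; 6 | 560 ; 9 | 696 ; 10 | 619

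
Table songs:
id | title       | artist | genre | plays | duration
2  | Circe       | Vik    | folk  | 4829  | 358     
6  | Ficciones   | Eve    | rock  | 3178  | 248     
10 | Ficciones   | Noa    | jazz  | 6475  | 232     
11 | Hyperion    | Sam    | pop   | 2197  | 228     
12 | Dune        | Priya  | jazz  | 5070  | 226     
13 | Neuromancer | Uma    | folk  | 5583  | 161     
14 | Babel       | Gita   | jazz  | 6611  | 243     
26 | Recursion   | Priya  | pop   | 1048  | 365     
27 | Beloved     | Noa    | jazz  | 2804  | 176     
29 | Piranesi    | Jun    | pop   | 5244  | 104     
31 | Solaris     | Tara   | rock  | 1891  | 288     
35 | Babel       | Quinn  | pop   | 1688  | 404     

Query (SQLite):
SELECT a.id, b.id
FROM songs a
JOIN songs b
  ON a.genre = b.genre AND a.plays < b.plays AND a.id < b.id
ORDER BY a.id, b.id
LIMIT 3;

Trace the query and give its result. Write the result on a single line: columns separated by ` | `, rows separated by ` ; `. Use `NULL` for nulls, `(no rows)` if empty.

2 | 13 ; 10 | 14 ; 11 | 29

Pairs (a,b) with same genre, a.plays < b.plays, a.id < b.id.
genre groups: folk:{2,13} jazz:{10,12,14,27} pop:{11,26,29,35} rock:{6,31}
Ordered by (a.id, b.id); first 3.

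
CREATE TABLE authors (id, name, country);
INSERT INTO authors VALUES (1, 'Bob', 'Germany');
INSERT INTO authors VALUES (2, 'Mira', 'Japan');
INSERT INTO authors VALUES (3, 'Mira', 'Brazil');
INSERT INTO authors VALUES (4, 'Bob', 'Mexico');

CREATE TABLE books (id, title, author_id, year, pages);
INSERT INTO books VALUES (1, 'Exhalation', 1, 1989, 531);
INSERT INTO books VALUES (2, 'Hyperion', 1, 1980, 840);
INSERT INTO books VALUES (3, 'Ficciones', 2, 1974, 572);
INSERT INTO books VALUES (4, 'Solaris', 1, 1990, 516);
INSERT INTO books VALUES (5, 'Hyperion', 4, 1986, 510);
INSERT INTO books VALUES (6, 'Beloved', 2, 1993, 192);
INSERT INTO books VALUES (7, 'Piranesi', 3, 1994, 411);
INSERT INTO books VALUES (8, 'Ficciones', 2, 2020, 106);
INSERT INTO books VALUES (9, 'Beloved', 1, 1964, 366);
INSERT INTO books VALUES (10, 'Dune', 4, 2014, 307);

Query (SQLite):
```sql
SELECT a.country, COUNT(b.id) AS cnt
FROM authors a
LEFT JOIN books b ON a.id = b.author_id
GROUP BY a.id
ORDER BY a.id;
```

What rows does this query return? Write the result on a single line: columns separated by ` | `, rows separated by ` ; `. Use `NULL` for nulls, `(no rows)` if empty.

Germany | 4 ; Japan | 3 ; Brazil | 1 ; Mexico | 2

LEFT JOIN keeps every authors row; unmatched ones get NULL for books columns.
Group by authors.id and compute COUNT(b.id). COUNT(col) of an all-NULL group is 0.
  1: ids {1, 2, 4, 9} → COUNT(b.id)=4
  2: ids {3, 6, 8} → COUNT(b.id)=3
  3: ids {7} → COUNT(b.id)=1
  4: ids {5, 10} → COUNT(b.id)=2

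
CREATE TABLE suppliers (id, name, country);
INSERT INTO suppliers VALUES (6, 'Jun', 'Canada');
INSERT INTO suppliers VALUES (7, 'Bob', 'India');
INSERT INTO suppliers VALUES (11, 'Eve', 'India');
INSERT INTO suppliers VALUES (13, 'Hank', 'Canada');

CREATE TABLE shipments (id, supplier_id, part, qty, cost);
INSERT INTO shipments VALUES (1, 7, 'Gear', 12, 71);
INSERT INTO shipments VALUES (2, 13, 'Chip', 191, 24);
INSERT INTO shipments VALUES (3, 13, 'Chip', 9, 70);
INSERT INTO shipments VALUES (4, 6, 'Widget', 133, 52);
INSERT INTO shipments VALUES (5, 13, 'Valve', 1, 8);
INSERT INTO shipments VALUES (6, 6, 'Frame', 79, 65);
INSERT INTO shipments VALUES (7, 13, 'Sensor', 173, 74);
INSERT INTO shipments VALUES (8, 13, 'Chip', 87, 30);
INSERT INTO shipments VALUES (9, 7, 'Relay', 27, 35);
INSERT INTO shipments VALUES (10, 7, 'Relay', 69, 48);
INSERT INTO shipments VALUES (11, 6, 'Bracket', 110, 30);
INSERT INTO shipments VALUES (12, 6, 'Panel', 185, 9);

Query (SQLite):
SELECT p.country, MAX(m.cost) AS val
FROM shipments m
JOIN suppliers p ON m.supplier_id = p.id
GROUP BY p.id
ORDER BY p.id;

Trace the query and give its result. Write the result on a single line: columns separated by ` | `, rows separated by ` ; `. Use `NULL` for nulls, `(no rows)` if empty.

Canada | 65 ; India | 71 ; Canada | 74

Join each shipments row to its suppliers via supplier_id.
Group joined rows by suppliers.id; compute MAX(m.cost) per group.
  6: ids {4, 6, 11, 12} → MAX(m.cost)=65
  7: ids {1, 9, 10} → MAX(m.cost)=71
  13: ids {2, 3, 5, 7, 8} → MAX(m.cost)=74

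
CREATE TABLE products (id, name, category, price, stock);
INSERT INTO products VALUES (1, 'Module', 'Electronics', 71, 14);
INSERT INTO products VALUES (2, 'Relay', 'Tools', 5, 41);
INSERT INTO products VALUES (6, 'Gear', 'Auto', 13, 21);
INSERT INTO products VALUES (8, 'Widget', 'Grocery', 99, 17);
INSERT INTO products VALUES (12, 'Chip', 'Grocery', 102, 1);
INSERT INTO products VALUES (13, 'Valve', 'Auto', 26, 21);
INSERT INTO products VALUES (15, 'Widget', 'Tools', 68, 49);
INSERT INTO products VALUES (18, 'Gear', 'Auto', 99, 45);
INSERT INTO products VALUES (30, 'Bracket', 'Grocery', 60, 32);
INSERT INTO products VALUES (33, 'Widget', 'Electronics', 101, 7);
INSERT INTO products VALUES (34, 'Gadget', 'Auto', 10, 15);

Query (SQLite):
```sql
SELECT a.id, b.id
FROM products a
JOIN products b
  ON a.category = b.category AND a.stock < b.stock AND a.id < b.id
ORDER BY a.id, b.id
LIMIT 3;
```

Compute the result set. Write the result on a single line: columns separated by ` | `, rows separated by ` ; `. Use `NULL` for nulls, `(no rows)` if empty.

2 | 15 ; 6 | 18 ; 8 | 30

Pairs (a,b) with same category, a.stock < b.stock, a.id < b.id.
category groups: Auto:{6,13,18,34} Electronics:{1,33} Grocery:{8,12,30} Tools:{2,15}
Ordered by (a.id, b.id); first 3.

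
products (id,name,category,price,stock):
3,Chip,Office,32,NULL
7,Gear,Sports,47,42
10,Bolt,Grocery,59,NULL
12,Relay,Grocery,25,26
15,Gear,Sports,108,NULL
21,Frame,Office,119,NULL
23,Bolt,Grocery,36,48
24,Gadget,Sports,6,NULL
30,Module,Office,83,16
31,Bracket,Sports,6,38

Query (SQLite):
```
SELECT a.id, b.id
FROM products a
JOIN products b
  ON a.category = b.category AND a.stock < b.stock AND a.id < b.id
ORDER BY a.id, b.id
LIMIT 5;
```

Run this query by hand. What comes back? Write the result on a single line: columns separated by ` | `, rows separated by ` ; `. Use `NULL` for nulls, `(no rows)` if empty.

Pairs (a,b) with same category, a.stock < b.stock, a.id < b.id.
category groups: Grocery:{10,12,23} Office:{3,21,30} Sports:{7,15,24,31}
Ordered by (a.id, b.id); first 5.

12 | 23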